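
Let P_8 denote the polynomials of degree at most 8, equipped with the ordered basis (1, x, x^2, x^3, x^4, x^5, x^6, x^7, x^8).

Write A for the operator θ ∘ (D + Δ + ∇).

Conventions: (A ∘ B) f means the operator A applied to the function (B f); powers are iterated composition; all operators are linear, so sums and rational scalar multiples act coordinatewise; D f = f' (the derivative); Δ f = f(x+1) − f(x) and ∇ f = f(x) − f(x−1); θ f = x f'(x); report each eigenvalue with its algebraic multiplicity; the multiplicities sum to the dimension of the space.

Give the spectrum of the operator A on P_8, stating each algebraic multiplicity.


image of 1: 0
image of x: 0
image of x^2: 6x
image of x^3: 18x^2
image of x^4: 36x^3 + 8x
image of x^5: 60x^4 + 40x^2
image of x^6: 90x^5 + 120x^3 + 12x
image of x^7: 126x^6 + 280x^4 + 84x^2
image of x^8: 168x^7 + 560x^5 + 336x^3 + 16x
the matrix is upper triangular; its diagonal is (0, 0, 0, 0, 0, 0, 0, 0, 0)
for a triangular matrix the eigenvalues are the diagonal entries, with algebraic multiplicity their repetition count

λ = 0 (multiplicity 9)


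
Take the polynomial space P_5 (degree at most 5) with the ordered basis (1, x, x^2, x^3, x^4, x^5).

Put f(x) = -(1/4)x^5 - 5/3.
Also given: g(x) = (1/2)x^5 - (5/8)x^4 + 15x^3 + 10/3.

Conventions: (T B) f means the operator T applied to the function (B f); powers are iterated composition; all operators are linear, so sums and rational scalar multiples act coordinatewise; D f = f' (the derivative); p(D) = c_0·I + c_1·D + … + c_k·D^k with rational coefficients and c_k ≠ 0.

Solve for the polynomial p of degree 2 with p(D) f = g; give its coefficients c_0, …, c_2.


D^0 f = -(1/4)x^5 - 5/3
D^1 f = -(5/4)x^4
D^2 f = -5x^3
matching coefficients of g against c_0 f + c_1 Df + … from the top degree down determines the c_i
solution: c_0 = -2, c_1 = 1/2, c_2 = -3

p(D) = -2·I + (1/2)·D − 3·D^2, i.e. c_0 = -2, c_1 = 1/2, c_2 = -3


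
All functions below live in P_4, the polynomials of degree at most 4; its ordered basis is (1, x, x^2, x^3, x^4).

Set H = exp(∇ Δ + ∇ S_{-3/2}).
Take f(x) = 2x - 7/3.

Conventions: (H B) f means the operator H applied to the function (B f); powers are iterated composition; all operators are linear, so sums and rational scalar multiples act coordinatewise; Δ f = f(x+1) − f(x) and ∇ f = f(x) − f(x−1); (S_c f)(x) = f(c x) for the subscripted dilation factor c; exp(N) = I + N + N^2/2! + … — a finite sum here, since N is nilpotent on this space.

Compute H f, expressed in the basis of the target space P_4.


order-1 term: -3
the series for exp(∇ Δ + ∇ S_{-3/2}) f terminates at order 1
exp(∇ Δ + ∇ S_{-3/2}) f = 2x - 16/3

g(x) = 2x - 16/3


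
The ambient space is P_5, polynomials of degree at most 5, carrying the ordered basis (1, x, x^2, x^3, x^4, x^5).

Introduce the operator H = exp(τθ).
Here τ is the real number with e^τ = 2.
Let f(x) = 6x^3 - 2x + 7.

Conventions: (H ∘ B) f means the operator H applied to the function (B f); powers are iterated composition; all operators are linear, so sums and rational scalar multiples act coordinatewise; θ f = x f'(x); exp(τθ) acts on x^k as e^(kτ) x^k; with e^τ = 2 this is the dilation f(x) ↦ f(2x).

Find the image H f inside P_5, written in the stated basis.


exp(τθ) x^k = e^(kτ) x^k; with e^τ = 2 this sends x^k to 2^k x^k
x ↦ 2 x
x^3 ↦ 8 x^3
applying this coordinatewise to f: exp(τθ) f = 48x^3 - 4x + 7

the result is g(x) = 48x^3 - 4x + 7


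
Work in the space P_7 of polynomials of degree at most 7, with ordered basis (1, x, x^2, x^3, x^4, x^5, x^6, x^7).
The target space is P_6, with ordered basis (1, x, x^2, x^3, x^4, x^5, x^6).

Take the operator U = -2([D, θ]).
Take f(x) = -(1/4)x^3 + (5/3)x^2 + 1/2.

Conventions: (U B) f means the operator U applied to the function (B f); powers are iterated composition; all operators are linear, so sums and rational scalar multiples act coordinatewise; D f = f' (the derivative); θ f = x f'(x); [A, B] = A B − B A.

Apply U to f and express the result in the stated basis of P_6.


θ f = -(3/4)x^3 + (10/3)x^2
D θ f = -(9/4)x^2 + (20/3)x
D f = -(3/4)x^2 + (10/3)x
θ D f = -(3/2)x^2 + (10/3)x
[D, θ] f = -(3/4)x^2 + (10/3)x
(-2([D, θ])) f = (3/2)x^2 - (20/3)x

the result is g(x) = (3/2)x^2 - (20/3)x


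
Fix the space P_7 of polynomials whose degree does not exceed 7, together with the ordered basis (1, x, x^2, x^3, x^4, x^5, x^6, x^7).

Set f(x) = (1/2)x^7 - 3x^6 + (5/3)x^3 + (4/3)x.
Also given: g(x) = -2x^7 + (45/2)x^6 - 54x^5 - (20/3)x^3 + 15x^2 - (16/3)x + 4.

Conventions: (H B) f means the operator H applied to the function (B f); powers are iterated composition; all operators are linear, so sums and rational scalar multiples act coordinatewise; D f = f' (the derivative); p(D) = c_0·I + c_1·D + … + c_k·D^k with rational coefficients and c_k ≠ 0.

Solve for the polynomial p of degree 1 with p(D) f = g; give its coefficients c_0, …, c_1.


D^0 f = (1/2)x^7 - 3x^6 + (5/3)x^3 + (4/3)x
D^1 f = (7/2)x^6 - 18x^5 + 5x^2 + 4/3
matching coefficients of g against c_0 f + c_1 Df + … from the top degree down determines the c_i
solution: c_0 = -4, c_1 = 3

c_0 = -4, c_1 = 3


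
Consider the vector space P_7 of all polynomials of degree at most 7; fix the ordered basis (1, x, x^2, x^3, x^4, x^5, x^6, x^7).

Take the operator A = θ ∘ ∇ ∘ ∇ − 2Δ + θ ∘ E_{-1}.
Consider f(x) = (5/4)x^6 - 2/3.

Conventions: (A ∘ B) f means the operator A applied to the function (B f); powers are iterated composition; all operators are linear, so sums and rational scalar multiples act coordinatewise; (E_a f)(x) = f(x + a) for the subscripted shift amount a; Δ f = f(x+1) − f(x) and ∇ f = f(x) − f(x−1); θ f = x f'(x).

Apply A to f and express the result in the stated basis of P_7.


∇ f = (15/2)x^5 - (75/4)x^4 + 25x^3 - (75/4)x^2 + (15/2)x - 5/4
∇ ∇ f = (75/2)x^4 - 150x^3 + (525/2)x^2 - 225x + 155/2
θ ∇ ∇ f = 150x^4 - 450x^3 + 525x^2 - 225x
Δ f = (15/2)x^5 + (75/4)x^4 + 25x^3 + (75/4)x^2 + (15/2)x + 5/4
(-2Δ) f = -15x^5 - (75/2)x^4 - 50x^3 - (75/2)x^2 - 15x - 5/2
E_{-1} f = (5/4)x^6 - (15/2)x^5 + (75/4)x^4 - 25x^3 + (75/4)x^2 - (15/2)x + 7/12
θ E_{-1} f = (15/2)x^6 - (75/2)x^5 + 75x^4 - 75x^3 + (75/2)x^2 - (15/2)x
(θ ∘ ∇ ∘ ∇ − 2Δ + θ ∘ E_{-1}) f = (15/2)x^6 - (105/2)x^5 + (375/2)x^4 - 575x^3 + 525x^2 - (495/2)x - 5/2

the result is g(x) = (15/2)x^6 - (105/2)x^5 + (375/2)x^4 - 575x^3 + 525x^2 - (495/2)x - 5/2


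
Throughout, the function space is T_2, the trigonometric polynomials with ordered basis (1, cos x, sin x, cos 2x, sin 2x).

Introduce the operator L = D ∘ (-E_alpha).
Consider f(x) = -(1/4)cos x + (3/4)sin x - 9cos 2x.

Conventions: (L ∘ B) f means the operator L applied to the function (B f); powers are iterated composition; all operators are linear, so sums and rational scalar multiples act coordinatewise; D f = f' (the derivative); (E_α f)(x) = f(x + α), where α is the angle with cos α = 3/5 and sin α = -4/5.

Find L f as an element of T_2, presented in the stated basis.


g(x) = -(1/4)cos x - (3/4)sin x + (432/25)cos 2x + (126/25)sin 2x

E_alpha f = -(3/4)cos x + (1/4)sin x + (63/25)cos 2x - (216/25)sin 2x
(-E_alpha) f = (3/4)cos x - (1/4)sin x - (63/25)cos 2x + (216/25)sin 2x
D (-E_alpha) f = -(1/4)cos x - (3/4)sin x + (432/25)cos 2x + (126/25)sin 2x


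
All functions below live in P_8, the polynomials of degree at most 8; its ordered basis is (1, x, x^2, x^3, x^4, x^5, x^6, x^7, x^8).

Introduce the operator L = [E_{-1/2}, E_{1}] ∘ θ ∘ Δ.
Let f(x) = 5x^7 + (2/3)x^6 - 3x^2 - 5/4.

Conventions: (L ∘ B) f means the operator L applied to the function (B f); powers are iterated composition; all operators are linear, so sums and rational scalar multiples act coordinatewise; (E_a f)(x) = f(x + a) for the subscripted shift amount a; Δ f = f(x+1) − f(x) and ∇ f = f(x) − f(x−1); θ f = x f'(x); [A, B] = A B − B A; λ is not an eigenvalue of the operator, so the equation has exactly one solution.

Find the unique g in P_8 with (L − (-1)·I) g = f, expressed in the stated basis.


g(x) = 5x^7 + (2/3)x^6 - 3x^2 - 5/4

write g with unknown coordinates in the stated basis and equate coefficients in (L − (-1)·I) g = f
solving from the highest basis element down gives g = 5x^7 + (2/3)x^6 - 3x^2 - 5/4
check: L g = 0
so L g − (-1)·g = 5x^7 + (2/3)x^6 - 3x^2 - 5/4 = f ✓


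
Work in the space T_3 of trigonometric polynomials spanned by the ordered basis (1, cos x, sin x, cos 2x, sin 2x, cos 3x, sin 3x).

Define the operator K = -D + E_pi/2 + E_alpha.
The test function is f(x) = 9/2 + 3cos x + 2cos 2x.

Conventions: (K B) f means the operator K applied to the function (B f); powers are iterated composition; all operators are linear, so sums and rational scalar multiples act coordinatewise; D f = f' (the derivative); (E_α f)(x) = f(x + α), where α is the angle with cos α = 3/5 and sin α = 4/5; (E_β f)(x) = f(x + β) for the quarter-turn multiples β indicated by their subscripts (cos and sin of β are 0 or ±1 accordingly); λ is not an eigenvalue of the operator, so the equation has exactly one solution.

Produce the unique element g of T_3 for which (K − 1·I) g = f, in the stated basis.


write g with unknown coordinates in the stated basis and equate coefficients in (K − 1·I) g = f
solving from the highest basis element down gives g = 9/2 - (3/2)cos x + 3sin x - (114/157)cos 2x - (52/157)sin 2x
check: K g = 9 + (3/2)cos x + 3sin x + (200/157)cos 2x - (52/157)sin 2x
so K g − 1·g = 9/2 + 3cos x + 2cos 2x = f ✓

the result is g(x) = 9/2 - (3/2)cos x + 3sin x - (114/157)cos 2x - (52/157)sin 2x


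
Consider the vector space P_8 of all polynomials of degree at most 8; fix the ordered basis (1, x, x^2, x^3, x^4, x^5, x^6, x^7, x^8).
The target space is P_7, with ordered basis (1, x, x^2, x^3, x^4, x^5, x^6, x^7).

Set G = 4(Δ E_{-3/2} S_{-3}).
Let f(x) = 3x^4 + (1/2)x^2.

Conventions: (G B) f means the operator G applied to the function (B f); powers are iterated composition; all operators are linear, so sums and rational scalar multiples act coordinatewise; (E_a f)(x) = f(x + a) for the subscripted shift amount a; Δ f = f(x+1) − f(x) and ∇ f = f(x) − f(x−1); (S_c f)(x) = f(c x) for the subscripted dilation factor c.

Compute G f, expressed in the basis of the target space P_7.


the result is g(x) = 3888x^3 - 11664x^2 + 12672x - 4896

S_{-3} f = 243x^4 + (9/2)x^2
E_{-3/2} S_{-3} f = 243x^4 - 1458x^3 + 3285x^2 - 3294x + 19845/16
Δ E_{-3/2} S_{-3} f = 972x^3 - 2916x^2 + 3168x - 1224
(4(Δ E_{-3/2} S_{-3})) f = 3888x^3 - 11664x^2 + 12672x - 4896


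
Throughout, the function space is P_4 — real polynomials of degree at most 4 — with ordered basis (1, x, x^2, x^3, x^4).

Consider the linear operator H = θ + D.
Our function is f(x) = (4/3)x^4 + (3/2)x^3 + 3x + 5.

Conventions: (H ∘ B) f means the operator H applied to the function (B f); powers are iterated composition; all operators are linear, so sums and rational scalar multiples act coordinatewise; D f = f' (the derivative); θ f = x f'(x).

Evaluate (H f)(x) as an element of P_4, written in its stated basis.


the image equals g(x) = (16/3)x^4 + (59/6)x^3 + (9/2)x^2 + 3x + 3

θ f = (16/3)x^4 + (9/2)x^3 + 3x
D f = (16/3)x^3 + (9/2)x^2 + 3
(θ + D) f = (16/3)x^4 + (59/6)x^3 + (9/2)x^2 + 3x + 3


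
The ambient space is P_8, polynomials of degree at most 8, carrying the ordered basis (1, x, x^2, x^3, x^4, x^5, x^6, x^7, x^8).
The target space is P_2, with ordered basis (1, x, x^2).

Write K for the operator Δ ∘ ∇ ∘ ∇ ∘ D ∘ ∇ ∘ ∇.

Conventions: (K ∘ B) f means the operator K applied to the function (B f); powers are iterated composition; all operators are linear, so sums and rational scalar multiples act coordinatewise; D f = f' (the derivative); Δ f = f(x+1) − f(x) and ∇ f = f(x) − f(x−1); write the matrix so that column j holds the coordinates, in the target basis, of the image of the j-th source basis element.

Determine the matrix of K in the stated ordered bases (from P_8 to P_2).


image of 1: 0
image of x: 0
image of x^2: 0
image of x^3: 0
image of x^4: 0
image of x^5: 0
image of x^6: 720
image of x^7: 5040x - 7560
image of x^8: 20160x^2 - 60480x + 53760
each image's coordinates form column j of the matrix

the matrix is [[0, 0, 0, 0, 0, 0, 720, -7560, 53760]; [0, 0, 0, 0, 0, 0, 0, 5040, -60480]; [0, 0, 0, 0, 0, 0, 0, 0, 20160]] (rows listed top to bottom)


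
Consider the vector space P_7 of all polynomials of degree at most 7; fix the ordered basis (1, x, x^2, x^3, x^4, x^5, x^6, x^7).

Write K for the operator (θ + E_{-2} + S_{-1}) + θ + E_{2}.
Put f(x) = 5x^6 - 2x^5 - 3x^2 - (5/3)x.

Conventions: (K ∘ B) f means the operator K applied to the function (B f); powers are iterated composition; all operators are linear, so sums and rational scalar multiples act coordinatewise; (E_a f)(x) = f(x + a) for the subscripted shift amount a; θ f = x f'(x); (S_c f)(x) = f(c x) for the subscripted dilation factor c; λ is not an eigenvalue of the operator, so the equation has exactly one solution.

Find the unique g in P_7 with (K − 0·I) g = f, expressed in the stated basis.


write g with unknown coordinates in the stated basis and equate coefficients in (K − 0·I) g = f
solving from the highest basis element down gives g = (1/3)x^6 - (2/11)x^5 - (40/11)x^4 + (160/77)x^3 + (127/77)x^2 - (5185/693)x + 13976/693
check: K g = 5x^6 - 2x^5 - 3x^2 - (5/3)x
so K g − 0·g = 5x^6 - 2x^5 - 3x^2 - (5/3)x = f ✓

g(x) = (1/3)x^6 - (2/11)x^5 - (40/11)x^4 + (160/77)x^3 + (127/77)x^2 - (5185/693)x + 13976/693


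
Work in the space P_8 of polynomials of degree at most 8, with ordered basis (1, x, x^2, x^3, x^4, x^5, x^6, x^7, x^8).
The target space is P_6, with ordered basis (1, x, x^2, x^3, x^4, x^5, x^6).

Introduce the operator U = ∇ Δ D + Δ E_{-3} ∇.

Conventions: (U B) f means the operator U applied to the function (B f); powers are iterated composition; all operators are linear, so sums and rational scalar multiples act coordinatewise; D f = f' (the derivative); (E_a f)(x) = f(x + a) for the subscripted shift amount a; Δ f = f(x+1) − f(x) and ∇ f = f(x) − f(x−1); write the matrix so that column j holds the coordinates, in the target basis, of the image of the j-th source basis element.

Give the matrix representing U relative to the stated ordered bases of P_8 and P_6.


the matrix is [[0, 0, 2, -12, 110, -560, 2702, -12124, 52670]; [0, 0, 0, 6, -48, 550, -3360, 18914, -96992]; [0, 0, 0, 0, 12, -120, 1650, -11760, 75656]; [0, 0, 0, 0, 0, 20, -240, 3850, -31360]; [0, 0, 0, 0, 0, 0, 30, -420, 7700]; [0, 0, 0, 0, 0, 0, 0, 42, -672]; [0, 0, 0, 0, 0, 0, 0, 0, 56]] (rows listed top to bottom)

image of 1: 0
image of x: 0
image of x^2: 2
image of x^3: 6x - 12
image of x^4: 12x^2 - 48x + 110
image of x^5: 20x^3 - 120x^2 + 550x - 560
image of x^6: 30x^4 - 240x^3 + 1650x^2 - 3360x + 2702
image of x^7: 42x^5 - 420x^4 + 3850x^3 - 11760x^2 + 18914x - 12124
image of x^8: 56x^6 - 672x^5 + 7700x^4 - 31360x^3 + 75656x^2 - 96992x + 52670
each image's coordinates form column j of the matrix


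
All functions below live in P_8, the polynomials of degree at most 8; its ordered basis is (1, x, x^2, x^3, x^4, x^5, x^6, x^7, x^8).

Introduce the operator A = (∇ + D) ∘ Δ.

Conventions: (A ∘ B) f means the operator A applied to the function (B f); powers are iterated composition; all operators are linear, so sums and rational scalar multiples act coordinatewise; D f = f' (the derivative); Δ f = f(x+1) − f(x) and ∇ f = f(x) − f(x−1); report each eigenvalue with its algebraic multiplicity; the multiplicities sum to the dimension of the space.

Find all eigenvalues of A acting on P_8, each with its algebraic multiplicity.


image of 1: 0
image of x: 0
image of x^2: 4
image of x^3: 12x + 3
image of x^4: 24x^2 + 12x + 6
image of x^5: 40x^3 + 30x^2 + 30x + 5
image of x^6: 60x^4 + 60x^3 + 90x^2 + 30x + 8
image of x^7: 84x^5 + 105x^4 + 210x^3 + 105x^2 + 56x + 7
image of x^8: 112x^6 + 168x^5 + 420x^4 + 280x^3 + 224x^2 + 56x + 10
the matrix is upper triangular; its diagonal is (0, 0, 0, 0, 0, 0, 0, 0, 0)
for a triangular matrix the eigenvalues are the diagonal entries, with algebraic multiplicity their repetition count

λ = 0 (multiplicity 9)


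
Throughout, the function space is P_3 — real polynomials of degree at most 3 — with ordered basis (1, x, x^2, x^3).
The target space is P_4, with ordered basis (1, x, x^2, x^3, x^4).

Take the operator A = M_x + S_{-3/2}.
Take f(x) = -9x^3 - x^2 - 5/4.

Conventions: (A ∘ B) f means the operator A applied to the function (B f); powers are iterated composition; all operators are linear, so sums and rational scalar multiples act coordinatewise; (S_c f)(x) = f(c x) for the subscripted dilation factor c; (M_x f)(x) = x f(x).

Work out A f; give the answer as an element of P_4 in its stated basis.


M_x f = -9x^4 - x^3 - (5/4)x
S_{-3/2} f = (243/8)x^3 - (9/4)x^2 - 5/4
(M_x + S_{-3/2}) f = -9x^4 + (235/8)x^3 - (9/4)x^2 - (5/4)x - 5/4

the result is g(x) = -9x^4 + (235/8)x^3 - (9/4)x^2 - (5/4)x - 5/4


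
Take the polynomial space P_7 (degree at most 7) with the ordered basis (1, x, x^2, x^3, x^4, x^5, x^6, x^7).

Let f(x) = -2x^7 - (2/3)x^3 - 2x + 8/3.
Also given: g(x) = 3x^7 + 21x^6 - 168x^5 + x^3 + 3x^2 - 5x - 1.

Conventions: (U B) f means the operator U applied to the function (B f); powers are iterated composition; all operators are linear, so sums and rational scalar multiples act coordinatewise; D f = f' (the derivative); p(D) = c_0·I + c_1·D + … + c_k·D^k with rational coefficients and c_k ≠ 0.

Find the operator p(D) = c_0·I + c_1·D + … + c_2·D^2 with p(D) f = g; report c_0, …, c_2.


p(D) = -(3/2)·I − (3/2)·D + 2·D^2, i.e. c_0 = -3/2, c_1 = -3/2, c_2 = 2

D^0 f = -2x^7 - (2/3)x^3 - 2x + 8/3
D^1 f = -14x^6 - 2x^2 - 2
D^2 f = -84x^5 - 4x
matching coefficients of g against c_0 f + c_1 Df + … from the top degree down determines the c_i
solution: c_0 = -3/2, c_1 = -3/2, c_2 = 2


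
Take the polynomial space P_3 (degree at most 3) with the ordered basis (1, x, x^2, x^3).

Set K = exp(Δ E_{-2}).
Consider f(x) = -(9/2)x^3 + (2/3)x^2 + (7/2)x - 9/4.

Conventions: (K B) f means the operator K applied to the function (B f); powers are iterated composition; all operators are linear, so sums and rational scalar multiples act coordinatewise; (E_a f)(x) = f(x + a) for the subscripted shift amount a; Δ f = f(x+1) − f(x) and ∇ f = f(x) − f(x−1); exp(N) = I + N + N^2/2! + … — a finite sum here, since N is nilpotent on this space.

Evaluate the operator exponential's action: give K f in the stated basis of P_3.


the result is g(x) = -(9/2)x^3 - (77/6)x^2 + (191/6)x + 53/12

order-1 term: -(27/2)x^2 + (251/6)x - 30
order-2 term: -(27/2)x + 247/6
order-3 term: -9/2
the series for exp(Δ E_{-2}) f terminates at order 3
exp(Δ E_{-2}) f = -(9/2)x^3 - (77/6)x^2 + (191/6)x + 53/12


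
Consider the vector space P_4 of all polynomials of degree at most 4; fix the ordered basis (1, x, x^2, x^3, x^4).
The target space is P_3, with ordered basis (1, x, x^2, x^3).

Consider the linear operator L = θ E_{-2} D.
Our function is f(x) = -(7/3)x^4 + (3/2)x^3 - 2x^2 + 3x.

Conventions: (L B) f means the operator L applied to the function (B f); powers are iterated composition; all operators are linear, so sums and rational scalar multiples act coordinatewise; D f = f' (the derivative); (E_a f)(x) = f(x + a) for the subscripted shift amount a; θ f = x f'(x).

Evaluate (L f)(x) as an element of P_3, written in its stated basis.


the image equals g(x) = -28x^3 + 121x^2 - 134x

D f = -(28/3)x^3 + (9/2)x^2 - 4x + 3
E_{-2} D f = -(28/3)x^3 + (121/2)x^2 - 134x + 311/3
θ E_{-2} D f = -28x^3 + 121x^2 - 134x


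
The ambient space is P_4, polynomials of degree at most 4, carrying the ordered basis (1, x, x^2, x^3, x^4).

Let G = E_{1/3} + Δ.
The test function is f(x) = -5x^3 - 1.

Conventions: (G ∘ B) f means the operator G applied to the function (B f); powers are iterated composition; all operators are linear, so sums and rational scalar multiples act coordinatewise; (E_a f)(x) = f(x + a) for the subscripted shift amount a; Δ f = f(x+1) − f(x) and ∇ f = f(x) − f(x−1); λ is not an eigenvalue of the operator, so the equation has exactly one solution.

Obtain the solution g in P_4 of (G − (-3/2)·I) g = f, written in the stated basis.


write g with unknown coordinates in the stated basis and equate coefficients in (G − (-3/2)·I) g = f
solving from the highest basis element down gives g = -2x^3 + (16/5)x^2 - (56/75)x - 2006/3375
check: G g = -2x^3 - (24/5)x^2 + (28/25)x - 122/1125
so G g − (-3/2)·g = -5x^3 - 1 = f ✓

g(x) = -2x^3 + (16/5)x^2 - (56/75)x - 2006/3375


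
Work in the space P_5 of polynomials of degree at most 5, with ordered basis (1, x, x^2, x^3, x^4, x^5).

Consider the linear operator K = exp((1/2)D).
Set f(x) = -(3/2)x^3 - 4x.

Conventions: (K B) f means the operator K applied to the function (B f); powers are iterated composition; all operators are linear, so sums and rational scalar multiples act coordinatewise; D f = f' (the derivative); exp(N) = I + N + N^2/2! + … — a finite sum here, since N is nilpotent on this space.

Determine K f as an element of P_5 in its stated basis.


order-1 term: -(9/4)x^2 - 2
order-2 term: -(9/8)x
order-3 term: -3/16
the series for exp((1/2)D) f terminates at order 3
exp((1/2)D) f = -(3/2)x^3 - (9/4)x^2 - (41/8)x - 35/16

g(x) = -(3/2)x^3 - (9/4)x^2 - (41/8)x - 35/16


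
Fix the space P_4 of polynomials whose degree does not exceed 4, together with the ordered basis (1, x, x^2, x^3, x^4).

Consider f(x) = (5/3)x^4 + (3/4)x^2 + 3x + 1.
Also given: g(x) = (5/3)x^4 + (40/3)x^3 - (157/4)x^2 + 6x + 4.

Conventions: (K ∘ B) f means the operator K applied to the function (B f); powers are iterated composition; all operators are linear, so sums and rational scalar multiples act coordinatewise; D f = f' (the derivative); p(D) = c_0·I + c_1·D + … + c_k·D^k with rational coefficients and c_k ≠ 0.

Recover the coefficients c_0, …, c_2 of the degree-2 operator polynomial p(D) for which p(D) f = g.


p(D) = I + 2·D − 2·D^2, i.e. c_0 = 1, c_1 = 2, c_2 = -2

D^0 f = (5/3)x^4 + (3/4)x^2 + 3x + 1
D^1 f = (20/3)x^3 + (3/2)x + 3
D^2 f = 20x^2 + 3/2
matching coefficients of g against c_0 f + c_1 Df + … from the top degree down determines the c_i
solution: c_0 = 1, c_1 = 2, c_2 = -2


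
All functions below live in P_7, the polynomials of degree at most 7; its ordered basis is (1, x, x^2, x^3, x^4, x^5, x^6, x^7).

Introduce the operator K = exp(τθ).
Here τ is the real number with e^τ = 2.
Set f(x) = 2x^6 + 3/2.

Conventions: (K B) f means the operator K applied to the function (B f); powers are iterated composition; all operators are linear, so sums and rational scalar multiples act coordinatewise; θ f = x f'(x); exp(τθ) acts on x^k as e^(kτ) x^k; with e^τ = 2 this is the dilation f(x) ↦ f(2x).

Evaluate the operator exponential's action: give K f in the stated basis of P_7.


g(x) = 128x^6 + 3/2

exp(τθ) x^k = e^(kτ) x^k; with e^τ = 2 this sends x^k to 2^k x^k
x^6 ↦ 64 x^6
applying this coordinatewise to f: exp(τθ) f = 128x^6 + 3/2


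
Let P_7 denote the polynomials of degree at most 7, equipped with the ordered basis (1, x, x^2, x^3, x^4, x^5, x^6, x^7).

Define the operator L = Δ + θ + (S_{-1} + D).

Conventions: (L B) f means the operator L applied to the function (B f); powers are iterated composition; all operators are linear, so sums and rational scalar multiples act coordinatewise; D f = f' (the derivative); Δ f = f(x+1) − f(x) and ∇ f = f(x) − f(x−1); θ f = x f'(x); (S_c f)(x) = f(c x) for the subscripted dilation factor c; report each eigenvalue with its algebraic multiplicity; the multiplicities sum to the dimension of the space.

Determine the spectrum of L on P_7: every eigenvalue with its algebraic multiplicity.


λ = 0 (multiplicity 1), λ = 1 (multiplicity 1), λ = 2 (multiplicity 1), λ = 3 (multiplicity 1), λ = 4 (multiplicity 1), λ = 5 (multiplicity 1), λ = 6 (multiplicity 1), λ = 7 (multiplicity 1)

image of 1: 1
image of x: 2
image of x^2: 3x^2 + 4x + 1
image of x^3: 2x^3 + 6x^2 + 3x + 1
image of x^4: 5x^4 + 8x^3 + 6x^2 + 4x + 1
image of x^5: 4x^5 + 10x^4 + 10x^3 + 10x^2 + 5x + 1
image of x^6: 7x^6 + 12x^5 + 15x^4 + 20x^3 + 15x^2 + 6x + 1
image of x^7: 6x^7 + 14x^6 + 21x^5 + 35x^4 + 35x^3 + 21x^2 + 7x + 1
the matrix is upper triangular; its diagonal is (1, 0, 3, 2, 5, 4, 7, 6)
for a triangular matrix the eigenvalues are the diagonal entries, with algebraic multiplicity their repetition count


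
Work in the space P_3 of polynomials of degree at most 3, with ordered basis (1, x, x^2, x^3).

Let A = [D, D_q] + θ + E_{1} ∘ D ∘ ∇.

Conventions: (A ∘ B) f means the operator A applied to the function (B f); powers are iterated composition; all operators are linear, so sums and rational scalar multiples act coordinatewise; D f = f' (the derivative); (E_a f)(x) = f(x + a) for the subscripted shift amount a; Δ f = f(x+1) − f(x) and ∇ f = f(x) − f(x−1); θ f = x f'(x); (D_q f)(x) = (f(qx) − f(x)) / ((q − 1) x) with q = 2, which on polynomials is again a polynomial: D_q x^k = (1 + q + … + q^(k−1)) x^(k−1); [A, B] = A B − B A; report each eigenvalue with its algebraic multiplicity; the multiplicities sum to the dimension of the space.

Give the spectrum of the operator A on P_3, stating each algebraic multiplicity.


image of 1: 0
image of x: x
image of x^2: 2x^2 + 3
image of x^3: 3x^3 + 11x + 3
the matrix is upper triangular; its diagonal is (0, 1, 2, 3)
for a triangular matrix the eigenvalues are the diagonal entries, with algebraic multiplicity their repetition count

λ = 0 (multiplicity 1), λ = 1 (multiplicity 1), λ = 2 (multiplicity 1), λ = 3 (multiplicity 1)


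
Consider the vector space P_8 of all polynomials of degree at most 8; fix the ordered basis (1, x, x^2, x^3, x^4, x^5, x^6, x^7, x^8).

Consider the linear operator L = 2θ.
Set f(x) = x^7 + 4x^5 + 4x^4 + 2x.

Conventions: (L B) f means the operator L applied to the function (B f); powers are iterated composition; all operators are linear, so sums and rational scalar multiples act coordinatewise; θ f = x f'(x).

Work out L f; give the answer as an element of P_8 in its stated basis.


g(x) = 14x^7 + 40x^5 + 32x^4 + 4x

θ f = 7x^7 + 20x^5 + 16x^4 + 2x
(2θ) f = 14x^7 + 40x^5 + 32x^4 + 4x


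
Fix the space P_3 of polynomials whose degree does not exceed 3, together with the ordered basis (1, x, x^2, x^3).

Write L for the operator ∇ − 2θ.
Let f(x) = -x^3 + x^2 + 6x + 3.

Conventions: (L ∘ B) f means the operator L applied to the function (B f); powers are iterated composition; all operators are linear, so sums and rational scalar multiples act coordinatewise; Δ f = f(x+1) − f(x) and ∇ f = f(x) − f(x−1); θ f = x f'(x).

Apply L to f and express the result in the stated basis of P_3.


the result is g(x) = 6x^3 - 7x^2 - 7x + 4

∇ f = -3x^2 + 5x + 4
θ f = -3x^3 + 2x^2 + 6x
(-2θ) f = 6x^3 - 4x^2 - 12x
(∇ − 2θ) f = 6x^3 - 7x^2 - 7x + 4


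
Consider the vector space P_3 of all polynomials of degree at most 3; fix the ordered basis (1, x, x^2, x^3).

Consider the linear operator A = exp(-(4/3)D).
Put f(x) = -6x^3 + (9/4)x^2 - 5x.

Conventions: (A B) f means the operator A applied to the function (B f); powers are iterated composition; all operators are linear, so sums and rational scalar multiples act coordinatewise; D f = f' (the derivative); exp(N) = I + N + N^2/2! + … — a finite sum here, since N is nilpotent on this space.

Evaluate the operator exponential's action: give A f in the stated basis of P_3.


order-1 term: 24x^2 - 6x + 20/3
order-2 term: -32x + 4
order-3 term: 128/9
the series for exp(-(4/3)D) f terminates at order 3
exp(-(4/3)D) f = -6x^3 + (105/4)x^2 - 43x + 224/9

g(x) = -6x^3 + (105/4)x^2 - 43x + 224/9


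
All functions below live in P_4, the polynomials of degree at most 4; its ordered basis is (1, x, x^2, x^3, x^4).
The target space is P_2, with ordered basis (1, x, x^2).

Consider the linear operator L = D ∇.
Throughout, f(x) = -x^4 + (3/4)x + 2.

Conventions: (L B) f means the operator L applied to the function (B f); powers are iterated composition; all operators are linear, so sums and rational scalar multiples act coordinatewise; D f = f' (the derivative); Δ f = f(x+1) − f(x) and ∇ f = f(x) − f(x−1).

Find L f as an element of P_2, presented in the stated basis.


the image equals g(x) = -12x^2 + 12x - 4

∇ f = -4x^3 + 6x^2 - 4x + 7/4
D ∇ f = -12x^2 + 12x - 4


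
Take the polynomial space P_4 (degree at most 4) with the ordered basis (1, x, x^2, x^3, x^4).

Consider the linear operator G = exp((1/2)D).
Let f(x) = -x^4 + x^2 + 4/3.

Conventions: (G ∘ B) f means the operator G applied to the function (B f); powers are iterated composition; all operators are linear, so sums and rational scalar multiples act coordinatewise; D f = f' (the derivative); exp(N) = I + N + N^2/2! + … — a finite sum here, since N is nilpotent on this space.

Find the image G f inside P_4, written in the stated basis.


order-1 term: -2x^3 + x
order-2 term: -(3/2)x^2 + 1/4
order-3 term: -(1/2)x
order-4 term: -1/16
the series for exp((1/2)D) f terminates at order 4
exp((1/2)D) f = -x^4 - 2x^3 - (1/2)x^2 + (1/2)x + 73/48

the image equals g(x) = -x^4 - 2x^3 - (1/2)x^2 + (1/2)x + 73/48


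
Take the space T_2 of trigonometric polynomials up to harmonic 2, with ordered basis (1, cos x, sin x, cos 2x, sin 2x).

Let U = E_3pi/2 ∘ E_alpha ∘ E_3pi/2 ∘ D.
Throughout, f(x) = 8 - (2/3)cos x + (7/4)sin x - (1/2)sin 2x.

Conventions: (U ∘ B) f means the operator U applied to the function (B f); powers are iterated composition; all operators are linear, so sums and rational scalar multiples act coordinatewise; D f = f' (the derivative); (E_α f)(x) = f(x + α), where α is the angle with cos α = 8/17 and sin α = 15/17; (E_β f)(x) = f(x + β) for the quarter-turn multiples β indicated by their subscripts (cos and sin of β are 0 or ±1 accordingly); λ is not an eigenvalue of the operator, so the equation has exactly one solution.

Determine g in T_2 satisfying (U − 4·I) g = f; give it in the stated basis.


write g with unknown coordinates in the stated basis and equate coefficients in (U − 4·I) g = f
solving from the highest basis element down gives g = -2 + (148/507)cos x - (1049/2028)sin x - (161/9620)cos 2x + (409/4810)sin 2x
check: U g = (254/507)cos x - (647/2028)sin x - (161/2405)cos 2x - (769/4810)sin 2x
so U g − 4·g = 8 - (2/3)cos x + (7/4)sin x - (1/2)sin 2x = f ✓

g(x) = -2 + (148/507)cos x - (1049/2028)sin x - (161/9620)cos 2x + (409/4810)sin 2x


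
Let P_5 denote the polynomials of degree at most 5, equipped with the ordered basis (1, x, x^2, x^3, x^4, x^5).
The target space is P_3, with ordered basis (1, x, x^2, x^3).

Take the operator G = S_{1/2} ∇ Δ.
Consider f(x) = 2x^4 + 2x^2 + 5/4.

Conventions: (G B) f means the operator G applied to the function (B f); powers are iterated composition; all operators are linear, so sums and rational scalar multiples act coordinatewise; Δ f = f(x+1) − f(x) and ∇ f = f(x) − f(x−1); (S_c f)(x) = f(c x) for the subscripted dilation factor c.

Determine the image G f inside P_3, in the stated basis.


Δ f = 8x^3 + 12x^2 + 12x + 4
∇ Δ f = 24x^2 + 8
S_{1/2} (∇ Δ) f = 6x^2 + 8

the result is g(x) = 6x^2 + 8


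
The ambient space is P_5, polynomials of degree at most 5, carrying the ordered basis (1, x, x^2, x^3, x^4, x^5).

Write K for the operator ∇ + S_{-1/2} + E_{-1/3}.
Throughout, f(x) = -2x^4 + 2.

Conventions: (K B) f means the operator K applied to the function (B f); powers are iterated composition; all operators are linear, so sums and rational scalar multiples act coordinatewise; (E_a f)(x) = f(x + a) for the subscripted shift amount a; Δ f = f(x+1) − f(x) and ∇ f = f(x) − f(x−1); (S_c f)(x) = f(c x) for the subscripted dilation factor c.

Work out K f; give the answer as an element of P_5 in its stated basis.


∇ f = -8x^3 + 12x^2 - 8x + 2
S_{-1/2} f = -(1/8)x^4 + 2
E_{-1/3} f = -2x^4 + (8/3)x^3 - (4/3)x^2 + (8/27)x + 160/81
(∇ + S_{-1/2} + E_{-1/3}) f = -(17/8)x^4 - (16/3)x^3 + (32/3)x^2 - (208/27)x + 484/81

the result is g(x) = -(17/8)x^4 - (16/3)x^3 + (32/3)x^2 - (208/27)x + 484/81


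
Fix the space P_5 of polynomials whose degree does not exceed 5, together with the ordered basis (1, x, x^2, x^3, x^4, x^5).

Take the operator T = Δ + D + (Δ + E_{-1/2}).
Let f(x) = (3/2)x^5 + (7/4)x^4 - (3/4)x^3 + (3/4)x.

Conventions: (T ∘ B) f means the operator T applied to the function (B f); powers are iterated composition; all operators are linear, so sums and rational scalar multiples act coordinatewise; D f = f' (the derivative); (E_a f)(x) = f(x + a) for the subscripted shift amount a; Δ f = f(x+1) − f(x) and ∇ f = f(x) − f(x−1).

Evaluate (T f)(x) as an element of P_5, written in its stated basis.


Δ f = (15/2)x^4 + 22x^3 + (93/4)x^2 + (49/4)x + 13/4
D f = (15/2)x^4 + 7x^3 - (9/4)x^2 + 3/4
Δ f = (15/2)x^4 + 22x^3 + (93/4)x^2 + (49/4)x + 13/4
E_{-1/2} f = (3/2)x^5 - 2x^4 - (1/2)x^3 + (15/8)x^2 - (7/32)x - 7/32
(Δ + E_{-1/2}) f = (3/2)x^5 + (11/2)x^4 + (43/2)x^3 + (201/8)x^2 + (385/32)x + 97/32
(Δ + D + (Δ + E_{-1/2})) f = (3/2)x^5 + (41/2)x^4 + (101/2)x^3 + (369/8)x^2 + (777/32)x + 225/32

the image equals g(x) = (3/2)x^5 + (41/2)x^4 + (101/2)x^3 + (369/8)x^2 + (777/32)x + 225/32


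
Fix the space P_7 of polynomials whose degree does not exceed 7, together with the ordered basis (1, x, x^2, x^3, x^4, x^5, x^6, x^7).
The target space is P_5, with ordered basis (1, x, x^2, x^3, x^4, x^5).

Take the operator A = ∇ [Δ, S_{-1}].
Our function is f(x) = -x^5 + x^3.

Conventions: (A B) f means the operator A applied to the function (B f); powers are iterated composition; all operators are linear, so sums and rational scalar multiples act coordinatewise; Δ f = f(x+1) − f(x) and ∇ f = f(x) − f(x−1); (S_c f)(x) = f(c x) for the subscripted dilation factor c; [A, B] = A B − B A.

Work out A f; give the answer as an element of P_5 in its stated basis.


the result is g(x) = 40x^3 - 60x^2 + 68x - 24

S_{-1} f = x^5 - x^3
Δ S_{-1} f = 5x^4 + 10x^3 + 7x^2 + 2x
Δ f = -5x^4 - 10x^3 - 7x^2 - 2x
S_{-1} Δ f = -5x^4 + 10x^3 - 7x^2 + 2x
[Δ, S_{-1}] f = 10x^4 + 14x^2
∇ [Δ, S_{-1}] f = 40x^3 - 60x^2 + 68x - 24


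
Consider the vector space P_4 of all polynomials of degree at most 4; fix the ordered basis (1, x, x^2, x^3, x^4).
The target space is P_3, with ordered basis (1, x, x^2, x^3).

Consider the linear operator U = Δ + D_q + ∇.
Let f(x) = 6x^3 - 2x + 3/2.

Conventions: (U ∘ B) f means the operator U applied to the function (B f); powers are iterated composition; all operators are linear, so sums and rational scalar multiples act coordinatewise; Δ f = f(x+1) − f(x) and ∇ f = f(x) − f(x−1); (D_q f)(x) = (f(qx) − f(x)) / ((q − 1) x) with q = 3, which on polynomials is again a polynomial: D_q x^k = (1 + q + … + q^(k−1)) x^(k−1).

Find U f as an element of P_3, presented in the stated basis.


g(x) = 114x^2 + 6

Δ f = 18x^2 + 18x + 4
D_q f = 78x^2 - 2
∇ f = 18x^2 - 18x + 4
(Δ + D_q + ∇) f = 114x^2 + 6


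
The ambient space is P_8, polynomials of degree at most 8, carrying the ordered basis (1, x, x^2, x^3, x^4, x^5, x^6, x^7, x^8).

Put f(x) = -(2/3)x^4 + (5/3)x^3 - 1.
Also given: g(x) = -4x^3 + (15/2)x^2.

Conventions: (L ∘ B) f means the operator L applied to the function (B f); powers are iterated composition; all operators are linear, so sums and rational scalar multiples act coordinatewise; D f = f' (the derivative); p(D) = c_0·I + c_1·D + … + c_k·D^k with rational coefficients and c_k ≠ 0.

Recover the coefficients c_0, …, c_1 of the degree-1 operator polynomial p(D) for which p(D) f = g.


D^0 f = -(2/3)x^4 + (5/3)x^3 - 1
D^1 f = -(8/3)x^3 + 5x^2
matching coefficients of g against c_0 f + c_1 Df + … from the top degree down determines the c_i
solution: c_0 = 0, c_1 = 3/2

p(D) = (3/2)·D, i.e. c_0 = 0, c_1 = 3/2


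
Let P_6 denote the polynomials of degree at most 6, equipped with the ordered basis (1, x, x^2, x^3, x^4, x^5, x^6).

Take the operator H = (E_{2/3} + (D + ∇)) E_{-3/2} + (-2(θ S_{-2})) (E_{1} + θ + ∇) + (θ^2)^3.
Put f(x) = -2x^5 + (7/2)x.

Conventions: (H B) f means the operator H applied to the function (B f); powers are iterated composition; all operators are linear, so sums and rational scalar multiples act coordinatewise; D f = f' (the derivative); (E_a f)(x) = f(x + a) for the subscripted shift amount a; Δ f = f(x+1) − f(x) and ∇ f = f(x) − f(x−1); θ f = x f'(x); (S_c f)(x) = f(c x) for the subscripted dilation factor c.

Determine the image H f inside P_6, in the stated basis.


the image equals g(x) = -35092x^5 + (7645/3)x^4 + (1135/9)x^3 + (14665/54)x^2 + (327355/648)x - 878155/3888

E_{-3/2} f = -2x^5 + 15x^4 - 45x^3 + (135/2)x^2 - (377/8)x + 159/16
E_{2/3} E_{-3/2} f = -2x^5 + (25/3)x^4 - (125/9)x^3 + (625/54)x^2 - (857/648)x - 8215/3888
D E_{-3/2} f = -10x^4 + 60x^3 - 135x^2 + 135x - 377/8
∇ E_{-3/2} f = -10x^4 + 80x^3 - 245x^2 + 340x - 1413/8
(D + ∇) E_{-3/2} f = -20x^4 + 140x^3 - 380x^2 + 475x - 895/4
(E_{2/3} + (D + ∇)) E_{-3/2} f = -2x^5 - (35/3)x^4 + (1135/9)x^3 - (19895/54)x^2 + (306943/648)x - 878155/3888
E_{1} f = -2x^5 - 10x^4 - 20x^3 - 20x^2 - (13/2)x + 3/2
θ f = -10x^5 + (7/2)x
∇ f = -10x^4 + 20x^3 - 20x^2 + 10x + 3/2
(E_{1} + θ + ∇) f = -12x^5 - 20x^4 - 40x^2 + 7x + 3
S_{-2} (E_{1} + θ + ∇) f = 384x^5 - 320x^4 - 160x^2 - 14x + 3
θ S_{-2} (E_{1} + θ + ∇) f = 1920x^5 - 1280x^4 - 320x^2 - 14x
(-2(θ S_{-2})) (E_{1} + θ + ∇) f = -3840x^5 + 2560x^4 + 640x^2 + 28x
θ f = -10x^5 + (7/2)x
θ θ f = -50x^5 + (7/2)x
θ θ^2 f = -250x^5 + (7/2)x
θ θ θ^2 f = -1250x^5 + (7/2)x
θ θ^2 θ^2 f = -6250x^5 + (7/2)x
θ θ θ^2 θ^2 f = -31250x^5 + (7/2)x
((E_{2/3} + (D + ∇)) E_{-3/2} + (-2(θ S_{-2})) (E_{1} + θ + ∇) + (θ^2)^3) f = -35092x^5 + (7645/3)x^4 + (1135/9)x^3 + (14665/54)x^2 + (327355/648)x - 878155/3888


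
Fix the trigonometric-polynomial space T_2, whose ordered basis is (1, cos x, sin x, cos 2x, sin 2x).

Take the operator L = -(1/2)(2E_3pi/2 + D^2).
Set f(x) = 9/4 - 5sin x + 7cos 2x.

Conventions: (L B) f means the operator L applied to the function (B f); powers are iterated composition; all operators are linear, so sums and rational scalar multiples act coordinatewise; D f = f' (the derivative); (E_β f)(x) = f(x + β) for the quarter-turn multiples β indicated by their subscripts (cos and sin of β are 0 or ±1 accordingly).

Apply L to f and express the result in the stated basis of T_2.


g(x) = -9/4 - 5cos x - (5/2)sin x + 21cos 2x

E_3pi/2 f = 9/4 + 5cos x - 7cos 2x
(2E_3pi/2) f = 9/2 + 10cos x - 14cos 2x
D f = -5cos x - 14sin 2x
D D f = 5sin x - 28cos 2x
(2E_3pi/2 + D^2) f = 9/2 + 10cos x + 5sin x - 42cos 2x
(-(1/2)(2E_3pi/2 + D^2)) f = -9/4 - 5cos x - (5/2)sin x + 21cos 2x


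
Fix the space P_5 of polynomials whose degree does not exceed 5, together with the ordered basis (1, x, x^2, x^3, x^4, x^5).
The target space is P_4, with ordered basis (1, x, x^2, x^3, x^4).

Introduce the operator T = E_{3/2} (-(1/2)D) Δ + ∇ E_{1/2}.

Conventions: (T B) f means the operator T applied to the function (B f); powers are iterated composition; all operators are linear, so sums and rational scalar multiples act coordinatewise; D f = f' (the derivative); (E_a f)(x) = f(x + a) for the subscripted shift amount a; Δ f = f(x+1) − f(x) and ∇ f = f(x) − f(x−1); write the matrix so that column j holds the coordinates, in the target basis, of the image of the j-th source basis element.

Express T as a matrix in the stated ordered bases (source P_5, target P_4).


image of 1: 0
image of x: 1
image of x^2: 2x - 1
image of x^3: 3x^2 - 3x - 23/4
image of x^4: 4x^3 - 6x^2 - 23x - 49/2
image of x^5: 5x^4 - 10x^3 - (115/2)x^2 - (245/2)x - 1359/16
each image's coordinates form column j of the matrix

the matrix is [[0, 1, -1, -23/4, -49/2, -1359/16]; [0, 0, 2, -3, -23, -245/2]; [0, 0, 0, 3, -6, -115/2]; [0, 0, 0, 0, 4, -10]; [0, 0, 0, 0, 0, 5]] (rows listed top to bottom)
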